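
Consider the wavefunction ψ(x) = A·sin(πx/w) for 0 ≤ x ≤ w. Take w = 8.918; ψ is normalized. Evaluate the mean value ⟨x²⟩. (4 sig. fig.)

⟨x^2⟩ ≈ 22.48

The expectation value is the |ψ|²-weighted average of x^2: ∫ x^2|ψ|² dx.
With ∫₀^w sin²(nπx/w) dx = w/2, since the A² factors cancel between numerator and denominator, ⟨x²⟩ = -w^2/(2·π^2) + w^2/3.
With w = 8.918, ⟨x^2⟩ = 22.481.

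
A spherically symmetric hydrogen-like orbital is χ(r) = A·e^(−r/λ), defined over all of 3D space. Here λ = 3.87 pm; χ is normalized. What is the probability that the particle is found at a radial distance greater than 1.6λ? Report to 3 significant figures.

P ≈ 0.380

Integrate the radial probability density 4πr²|χ|² over r > 1.6λ.
The full normalization integral is A²·[π·λ^3] = 1, fixing A².
Let u = r/λ; then A², 4π and the length scale all cancel, so P = ∫_{1.6}^{∞} u^2·e^(-2·u) du ÷ ∫_{0}^{∞} u^2·e^(-2·u) du.
Using ∫ u^2·e^(-2·u) du = -(2·u^2 + 2·u + 1)·e^(-2·u)/4, the numerator is 233·e^(-16/5)/100 and the denominator is 1/4.
The region integral divided by the full integral gives P = 0.3799.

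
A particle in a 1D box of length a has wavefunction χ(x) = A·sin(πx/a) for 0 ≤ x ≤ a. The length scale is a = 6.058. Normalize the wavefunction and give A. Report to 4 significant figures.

The normalization condition is ∫|χ|² dx = 1 from 0 to a.
With ∫₀^a sin²(nπx/a) dx = a/2, ∫|χ|² dx = A²·(a/2).
Hence A² = 1/[a/2].
Substituting a = 6.058 gives A² = 0.33014, so A = 0.57458.

A ≈ 0.5746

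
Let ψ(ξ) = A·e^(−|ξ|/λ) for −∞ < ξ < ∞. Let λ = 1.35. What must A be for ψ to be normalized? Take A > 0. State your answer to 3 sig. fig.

A ≈ 0.861

The normalization condition is ∫|ψ|² dξ = 1 from −∞ to ∞.
∫|ψ|² dξ = A²·(λ).
So A² = (λ)^(−1).
Plugging in λ = 1.35 yields A = 0.8607.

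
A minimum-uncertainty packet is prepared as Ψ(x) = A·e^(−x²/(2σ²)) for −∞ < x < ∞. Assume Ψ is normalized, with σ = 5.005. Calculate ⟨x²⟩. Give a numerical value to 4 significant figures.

⟨x^2⟩ ≈ 12.53

By definition ⟨x²⟩ = ∫ x^2 |Ψ(x)|² dx.
Evaluating both integrals, ⟨x²⟩ = σ^2/2.
With σ = 5.005, ⟨x^2⟩ = 12.525.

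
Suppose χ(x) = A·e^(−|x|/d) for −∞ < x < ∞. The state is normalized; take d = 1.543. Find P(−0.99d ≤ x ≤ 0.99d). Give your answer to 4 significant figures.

P = ∫_{−0.99d}^{0.99d} |χ(x)|² dx.
The normalization integral ∫|χ|²dx over the whole domain equals d·A², and A² cancels in the ratio.
By symmetry take twice the x ≥ 0 contribution in numerator and denominator; the 2's cancel. Let u = x/d; then A² and the length scale cancel, so P = ∫_{0}^{0.99} e^(-2·u) du ÷ ∫_{0}^{∞} e^(-2·u) du.
Using ∫ e^(-2·u) du = -e^(-2·u)/2, the numerator is 1/2 - e^(-99/50)/2 and the denominator is 1/2.
This works out to P = 0.86193.

P ≈ 0.8619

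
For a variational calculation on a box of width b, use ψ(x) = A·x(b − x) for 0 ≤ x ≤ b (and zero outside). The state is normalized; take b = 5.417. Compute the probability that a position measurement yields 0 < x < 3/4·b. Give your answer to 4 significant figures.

P ≈ 0.8965

The probability is P = ∫ |ψ|² dx over [0, 3/4·b].
Since A² = 1/(b^5/30), this is the region integral divided by the full normalization integral.
Substituting u = x/b, A² and the length scale cancel in the ratio: P = ∫_{0}^{3/4} u^2·(1 - u)^2 du / ∫_{0}^{1} u^2·(1 - u)^2 du.
An antiderivative of u^2·(1 - u)^2 is u^3·(6·u^2 - 15·u + 10)/30; evaluating from 0 to 3/4 gives 153/5120, while the full integral is 1/30.
Taking the ratio, P = 459/512.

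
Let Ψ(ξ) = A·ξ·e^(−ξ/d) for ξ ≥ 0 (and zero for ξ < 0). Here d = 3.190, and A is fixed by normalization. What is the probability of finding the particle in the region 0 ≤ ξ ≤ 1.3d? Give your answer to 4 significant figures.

P ≈ 0.4816

P = ∫_{0}^{1.3d} |Ψ(ξ)|² dξ.
Since A² = 1/(d^3/4), this is the region integral divided by the full normalization integral.
Let u = ξ/d; then A² and the length scale cancel, so P = ∫_{0}^{1.3} u^2·e^(-2·u) du ÷ ∫_{0}^{∞} u^2·e^(-2·u) du.
Using ∫ u^2·e^(-2·u) du = -(2·u^2 + 2·u + 1)·e^(-2·u)/4, the numerator is 1/4 - 349·e^(-13/5)/200 and the denominator is 1/4.
Taking the ratio, P = 0.48157.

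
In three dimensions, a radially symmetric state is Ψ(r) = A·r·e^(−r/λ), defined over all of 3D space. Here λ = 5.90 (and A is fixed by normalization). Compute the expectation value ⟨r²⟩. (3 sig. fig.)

By definition ⟨r²⟩ = ∫ r^2 |Ψ(r)|² 4πr² dr.
The ratio of the moment integral to the normalization integral gives ⟨r²⟩ = 15·λ^2/2.
Putting λ = 5.90 gives 261.1.

⟨r^2⟩ ≈ 261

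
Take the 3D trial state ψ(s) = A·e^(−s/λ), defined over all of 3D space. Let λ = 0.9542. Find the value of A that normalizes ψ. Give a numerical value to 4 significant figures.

Require ∫ |ψ|² 4πs² ds = 1 over the whole domain.
In 3D with spherical symmetry the volume element is 4πs² ds.
Recall ∫₀^∞ s^m e^(−s/β) ds = m!·β^(m+1), ∫|ψ|² 4πs² ds = A²·(π·λ^3).
Setting this equal to 1 gives A² = 1/(π·λ^3).
Substituting λ = 0.9542 gives A² = 0.36638, so A = 0.60529.

A ≈ 0.6053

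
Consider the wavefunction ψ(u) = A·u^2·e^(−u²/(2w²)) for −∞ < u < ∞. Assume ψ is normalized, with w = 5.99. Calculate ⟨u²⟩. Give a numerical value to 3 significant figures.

⟨u^2⟩ ≈ 89.7

⟨u²⟩ = ∫ u^2 |ψ|² du over the full domain.
Differentiating ∫e^(−αu²) du = √(π/α) under α to get the higher moments, since the A² factors cancel between numerator and denominator, ⟨u²⟩ = 5·w^2/2.
Putting w = 5.99 gives 89.70.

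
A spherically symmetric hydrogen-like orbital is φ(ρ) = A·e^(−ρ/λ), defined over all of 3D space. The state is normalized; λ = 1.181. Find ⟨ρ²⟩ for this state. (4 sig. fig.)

⟨ρ^2⟩ ≈ 4.184

The expectation value is the |φ|²-weighted average of ρ^2: ∫ ρ^2|φ|² 4πρ² dρ.
With ∫₀^∞ ρ^4 e^(−αρ) dρ = 4!/α^5, evaluating both integrals, ⟨ρ²⟩ = 3·λ^2.
With λ = 1.181, ⟨ρ^2⟩ = 4.1843.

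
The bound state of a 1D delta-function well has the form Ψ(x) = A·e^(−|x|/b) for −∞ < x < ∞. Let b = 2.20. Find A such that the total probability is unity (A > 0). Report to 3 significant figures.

A ≈ 0.674

We need A² ∫|f|² dx = 1, taking the integral from −∞ to ∞.
Recall ∫₀^∞ x^m e^(−x/β) dx = m!·β^(m+1), with Ψ = A·e^(−|x|/b), the integral evaluates to A²·[b].
So A² = (b)^(−1).
With b = 2.20: A² = 0.4545 and A = 0.6742.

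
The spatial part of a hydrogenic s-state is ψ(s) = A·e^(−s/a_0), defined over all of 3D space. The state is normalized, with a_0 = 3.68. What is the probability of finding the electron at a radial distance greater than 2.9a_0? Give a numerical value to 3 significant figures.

P = ∫ |ψ|² 4πs² ds over s > 2.9a_0.
Normalization gives A² = 1/(π·a_0^3).
Substituting u = s/a_0, A², 4π and the length scale all cancel in the ratio: P = ∫_{2.9}^{∞} u^2·e^(-2·u) du / ∫_{0}^{∞} u^2·e^(-2·u) du.
With ∫ u^2·e^(-2·u) du = -(2·u^2 + 2·u + 1)·e^(-2·u)/4 + C, the region integral is 1181·e^(-29/5)/200 and the full one is 1/4.
The region integral divided by the full integral gives P = 0.07151.

P ≈ 0.0715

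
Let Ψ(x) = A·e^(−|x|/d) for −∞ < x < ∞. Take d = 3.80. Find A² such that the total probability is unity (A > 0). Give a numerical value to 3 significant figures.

A^2 ≈ 0.263

We need A² ∫|f|² dx = 1, taking the integral from −∞ to ∞.
With Ψ = A·e^(−|x|/d), the integral evaluates to A²·[d].
Setting this equal to 1 gives A² = 1/(d).
Substituting d = 3.80 gives A² = 0.2632, so A = 0.5130.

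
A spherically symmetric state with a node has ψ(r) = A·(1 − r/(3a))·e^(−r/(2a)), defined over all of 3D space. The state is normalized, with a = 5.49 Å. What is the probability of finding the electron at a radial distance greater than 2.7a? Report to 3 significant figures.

P ≈ 0.648

P = ∫ |ψ|² 4πr² dr over r > 2.7a.
A² is fixed by ∫₀^∞ 4πr²|ψ|² dr = 1, i.e. A² = (8·π·a^3/3)^(−1).
Let u = r/a; then A², 4π and the length scale all cancel, so P = ∫_{2.7}^{∞} u^2·(1 - u/3)^2·e^(-u) du ÷ ∫_{0}^{∞} u^2·(1 - u/3)^2·e^(-u) du.
With ∫ u^2·(1 - u/3)^2·e^(-u) du = (-u^4 + 2·u^3 - 3·u^2 - 6·u - 6)·e^(-u)/9 + C, the region integral is ≈ 0.43197 and the full one is 2/3.
The region integral divided by the full integral gives P = 0.6480.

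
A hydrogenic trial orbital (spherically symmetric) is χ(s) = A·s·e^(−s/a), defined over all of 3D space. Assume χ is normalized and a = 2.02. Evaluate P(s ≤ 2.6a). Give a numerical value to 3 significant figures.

Integrate the radial probability density 4πs²|χ|² over s ≤ 2.6a.
Normalization gives A² = 1/(3·π·a^5).
Substituting u = s/a, A², 4π and the length scale all cancel in the ratio: P = ∫_{0}^{2.6} u^4·e^(-2·u) du / ∫_{0}^{∞} u^4·e^(-2·u) du.
Using ∫ u^4·e^(-2·u) du = -(u^4/2 + u^3 + 3·u^2/2 + 3·u/2 + 3/4)·e^(-2·u), the numerator is ≈ 0.44540 and the denominator is 3/4.
Taking the ratio yields P = 0.5939.

P ≈ 0.594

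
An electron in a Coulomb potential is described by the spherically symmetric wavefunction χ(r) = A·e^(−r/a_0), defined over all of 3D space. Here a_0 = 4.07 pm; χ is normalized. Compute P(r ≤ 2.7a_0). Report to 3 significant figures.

P ≈ 0.905

With dV = 4πr²dr, the probability is ∫|χ|² dV over r ≤ 2.7a_0.
A² is fixed by ∫₀^∞ 4πr²|χ|² dr = 1, i.e. A² = (π·a_0^3)^(−1).
In terms of u = r/a_0 (A², 4π and the length scale all cancel between numerator and denominator), P = [∫_{0}^{2.7} u^2·e^(-2·u) du] / [∫_{0}^{∞} u^2·e^(-2·u) du].
An antiderivative of u^2·e^(-2·u) is -(2·u^2 + 2·u + 1)·e^(-2·u)/4; evaluating from 0 to 2.7 gives 1/4 - 1049·e^(-27/5)/200, while the full integral is 1/4.
The region integral divided by the full integral gives P = 0.9052.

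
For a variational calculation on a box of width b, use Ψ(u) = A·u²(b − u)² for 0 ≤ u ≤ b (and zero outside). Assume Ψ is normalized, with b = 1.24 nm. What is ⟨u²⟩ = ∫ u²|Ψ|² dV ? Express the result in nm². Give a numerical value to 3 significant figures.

⟨u^2⟩ ≈ 0.419 nm^2

The expectation value is the |Ψ|²-weighted average of u^2: ∫ u^2|Ψ|² du.
Expanding the polynomial and integrating term by term, the ratio of the moment integral to the normalization integral gives ⟨u²⟩ = 3·b^2/11.
With b = 1.24, ⟨u^2⟩ = 0.4193.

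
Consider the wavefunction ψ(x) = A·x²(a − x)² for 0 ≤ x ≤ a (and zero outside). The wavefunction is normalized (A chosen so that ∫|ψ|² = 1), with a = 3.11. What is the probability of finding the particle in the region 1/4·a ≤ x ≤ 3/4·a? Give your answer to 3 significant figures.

The probability is P = ∫ |ψ|² dx over [1/4·a, 3/4·a].
The normalization integral ∫|ψ|²dx over the whole domain equals a^9/630·A², and A² cancels in the ratio.
Substituting u = x/a, A² and the length scale cancel in the ratio: P = ∫_{1/4}^{3/4} u^4·(1 - u)^4 du / ∫_{0}^{1} u^4·(1 - u)^4 du.
An antiderivative of u^4·(1 - u)^4 is u^5·(70·u^4 - 315·u^3 + 540·u^2 - 420·u + 126)/630; evaluating from 1/4 to 3/4 gives ≈ 0.0014320, while the full integral is 1/630.
Taking the ratio, P = 0.9021.

P ≈ 0.902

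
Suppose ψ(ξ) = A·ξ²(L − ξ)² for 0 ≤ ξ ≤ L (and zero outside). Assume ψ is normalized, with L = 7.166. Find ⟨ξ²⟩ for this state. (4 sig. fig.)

⟨ξ^2⟩ ≈ 14.00

By definition ⟨ξ²⟩ = ∫ ξ^2 |ψ(ξ)|² dξ.
The ratio of the moment integral to the normalization integral gives ⟨ξ²⟩ = 3·L^2/11.
Putting L = 7.166 gives 14.005.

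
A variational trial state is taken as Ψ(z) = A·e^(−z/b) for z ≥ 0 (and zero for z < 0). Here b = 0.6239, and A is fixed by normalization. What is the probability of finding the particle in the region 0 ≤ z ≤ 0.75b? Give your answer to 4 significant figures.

P ≈ 0.7769

P = ∫_{0}^{0.75b} |Ψ(z)|² dz.
Since A² = 1/(b/2), this is the region integral divided by the full normalization integral.
Let u = z/b; then A² and the length scale cancel, so P = ∫_{0}^{0.75} e^(-2·u) du ÷ ∫_{0}^{∞} e^(-2·u) du.
With ∫ e^(-2·u) du = -e^(-2·u)/2 + C, the region integral is 1/2 - e^(-3/2)/2 and the full one is 1/2.
Taking the ratio, P = 0.77687.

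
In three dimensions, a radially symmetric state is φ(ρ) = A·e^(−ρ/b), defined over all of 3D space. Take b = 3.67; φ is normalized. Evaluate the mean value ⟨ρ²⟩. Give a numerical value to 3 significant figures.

⟨ρ²⟩ = ∫ ρ^2 |φ|² 4πρ² dρ over the full domain.
Recall ∫₀^∞ ρ^m e^(−ρ/β) dρ = m!·β^(m+1), the ratio of the moment integral to the normalization integral gives ⟨ρ²⟩ = 3·b^2.
With b = 3.67, ⟨ρ^2⟩ = 40.41.

⟨ρ^2⟩ ≈ 40.4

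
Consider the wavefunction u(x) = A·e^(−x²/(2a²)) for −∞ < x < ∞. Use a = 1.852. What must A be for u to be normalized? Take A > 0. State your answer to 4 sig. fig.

A ≈ 0.5519

The normalization condition is ∫|u|² dx = 1 from −∞ to ∞.
Carrying out the integral gives A² · √(π)·a.
So A² = (√(π)·a)^(−1).
Substituting a = 1.852 gives A² = 0.30464, so A = 0.55194.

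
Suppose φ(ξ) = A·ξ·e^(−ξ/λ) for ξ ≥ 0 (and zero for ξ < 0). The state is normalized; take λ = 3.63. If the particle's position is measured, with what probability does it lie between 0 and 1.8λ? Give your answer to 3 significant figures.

P = ∫_{0}^{1.8λ} |φ(ξ)|² dξ.
The normalization integral ∫|φ|²dξ over the whole domain equals λ^3/4·A², and A² cancels in the ratio.
Substituting u = ξ/λ, A² and the length scale cancel in the ratio: P = ∫_{0}^{1.8} u^2·e^(-2·u) du / ∫_{0}^{∞} u^2·e^(-2·u) du.
An antiderivative of u^2·e^(-2·u) is -(2·u^2 + 2·u + 1)·e^(-2·u)/4; evaluating from 0 to 1.8 gives 1/4 - 277·e^(-18/5)/100, while the full integral is 1/4.
The result is P = 0.6973.

P ≈ 0.697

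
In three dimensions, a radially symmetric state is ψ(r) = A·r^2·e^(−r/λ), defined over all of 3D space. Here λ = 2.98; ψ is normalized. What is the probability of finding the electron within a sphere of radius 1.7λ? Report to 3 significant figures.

P = ∫ |ψ|² 4πr² dr over r ≤ 1.7λ.
Normalization gives A² = 1/(45·π·λ^7/2).
Let u = r/λ; then A², 4π and the length scale all cancel, so P = ∫_{0}^{1.7} u^6·e^(-2·u) du ÷ ∫_{0}^{∞} u^6·e^(-2·u) du.
Using ∫ u^6·e^(-2·u) du = -(4·u^6 + 12·u^5 + 30·u^4 + 60·u^3 + 90·u^2 + 90·u + 45)·e^(-2·u)/8, the numerator is ≈ 0.32542 and the denominator is 45/8.
This evaluates to P = 0.05785.

P ≈ 0.0579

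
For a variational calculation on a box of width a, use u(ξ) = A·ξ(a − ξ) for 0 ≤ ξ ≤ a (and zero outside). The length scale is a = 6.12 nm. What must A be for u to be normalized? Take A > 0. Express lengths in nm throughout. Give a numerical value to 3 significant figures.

Normalization requires ∫|u|² dξ = 1, integrated from 0 to a.
The integral (without the A² prefactor) comes out to a^5/30.
Hence A² = 1/[a^5/30].
With a = 6.12: A² = 0.003494 and A = 0.05911.

A ≈ 0.0591 nm^(-5/2)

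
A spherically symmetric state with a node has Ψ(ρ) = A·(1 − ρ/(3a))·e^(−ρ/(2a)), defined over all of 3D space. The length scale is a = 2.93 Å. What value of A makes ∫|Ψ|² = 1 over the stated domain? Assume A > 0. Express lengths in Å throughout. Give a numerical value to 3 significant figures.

The normalization condition is ∫|Ψ|² 4πρ² dρ = 1 from 0 to ∞.
Carrying out the integral gives A² · 8·π·a^3/3.
With a = 2.93: A² = 0.004745 and A = 0.06889.

A ≈ 0.0689 Å^(-3/2)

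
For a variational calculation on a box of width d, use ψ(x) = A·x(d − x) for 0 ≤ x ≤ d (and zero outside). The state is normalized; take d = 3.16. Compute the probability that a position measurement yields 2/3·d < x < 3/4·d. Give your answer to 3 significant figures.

P ≈ 0.106

P = ∫_{2/3·d}^{3/4·d} |ψ(x)|² dx.
Since A² = 1/(d^5/30), this is the region integral divided by the full normalization integral.
In terms of u = x/d (A² and the length scale cancel between numerator and denominator), P = [∫_{2/3}^{3/4} u^2·(1 - u)^2 du] / [∫_{0}^{1} u^2·(1 - u)^2 du].
With ∫ u^2·(1 - u)^2 du = u^3·(6·u^2 - 15·u + 10)/30 + C, the region integral is ≈ 0.0035454 and the full one is 1/30.
The result is P = 0.1064.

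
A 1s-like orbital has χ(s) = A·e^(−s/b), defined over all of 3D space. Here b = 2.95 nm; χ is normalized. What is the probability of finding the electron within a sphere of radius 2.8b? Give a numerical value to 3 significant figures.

P ≈ 0.918

Integrate the radial probability density 4πs²|χ|² over s ≤ 2.8b.
The full normalization integral is A²·[π·b^3] = 1, fixing A².
In terms of u = s/b (A², 4π and the length scale all cancel between numerator and denominator), P = [∫_{0}^{2.8} u^2·e^(-2·u) du] / [∫_{0}^{∞} u^2·e^(-2·u) du].
Using ∫ u^2·e^(-2·u) du = -(2·u^2 + 2·u + 1)·e^(-2·u)/4, the numerator is 1/4 - 557·e^(-28/5)/100 and the denominator is 1/4.
Taking the ratio yields P = 0.9176.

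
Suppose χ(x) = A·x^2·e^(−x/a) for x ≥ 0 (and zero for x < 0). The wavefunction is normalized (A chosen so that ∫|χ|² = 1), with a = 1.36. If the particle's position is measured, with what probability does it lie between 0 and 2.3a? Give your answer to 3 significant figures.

P ≈ 0.487

The probability is P = ∫ |χ|² dx over [0, 2.3a].
With A² fixed by ∫|χ|² = 1, i.e. A² = (3·a^5/4)^(−1), substitute and integrate.
Substituting u = x/a, A² and the length scale cancel in the ratio: P = ∫_{0}^{2.3} u^4·e^(-2·u) du / ∫_{0}^{∞} u^4·e^(-2·u) du.
An antiderivative of u^4·e^(-2·u) is -(u^4/2 + u^3 + 3·u^2/2 + 3·u/2 + 3/4)·e^(-2·u); evaluating from 0 to 2.3 gives ≈ 0.36507, while the full integral is 3/4.
This works out to P = 0.4868.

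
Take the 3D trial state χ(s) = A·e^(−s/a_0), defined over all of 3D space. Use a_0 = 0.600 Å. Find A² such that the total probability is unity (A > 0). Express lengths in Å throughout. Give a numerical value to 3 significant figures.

Normalization requires ∫|χ|² 4πs² ds = 1, integrated from 0 to ∞.
(Spherical symmetry: dV = 4πs² ds.)
Recall ∫₀^∞ s^m e^(−s/β) ds = m!·β^(m+1), carrying out the integral gives A² · π·a_0^3.
Hence A² = 1/[π·a_0^3].
With a_0 = 0.600: A² = 1.474 and A = 1.214.

A^2 ≈ 1.47 Å^(-3)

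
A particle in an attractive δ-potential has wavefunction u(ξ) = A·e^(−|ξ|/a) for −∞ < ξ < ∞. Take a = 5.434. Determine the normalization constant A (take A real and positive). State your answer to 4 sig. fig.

A ≈ 0.4290

Normalization requires ∫|u|² dξ = 1, integrated from −∞ to ∞.
With ∫₀^∞ ξ^0 e^(−αξ) dξ = 0!/α^1, carrying out the integral gives A² · a.
So A² = (a)^(−1).
With a = 5.434: A² = 0.18403 and A = 0.42898.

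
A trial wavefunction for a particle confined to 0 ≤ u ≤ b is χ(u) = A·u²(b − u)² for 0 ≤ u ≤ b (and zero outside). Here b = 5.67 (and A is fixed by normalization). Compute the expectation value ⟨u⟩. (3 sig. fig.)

⟨u⟩ ≈ 2.84

The expectation value is the |χ|²-weighted average of u: ∫ u|χ|² du.
Expanding the polynomial and integrating term by term, the ratio of the moment integral to the normalization integral gives ⟨u⟩ = b/2.
With b = 5.67, ⟨u⟩ = 2.835.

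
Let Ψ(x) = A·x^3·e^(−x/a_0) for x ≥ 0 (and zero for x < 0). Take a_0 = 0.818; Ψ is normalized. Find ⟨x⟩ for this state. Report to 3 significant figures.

⟨x⟩ ≈ 2.86

⟨x⟩ = ∫ x |Ψ|² dx over the full domain.
Using ∫₀^∞ xⁿ e^(−αx) dx = n!/αⁿ⁺¹, evaluating both integrals, ⟨x⟩ = 7·a_0/2.
Putting a_0 = 0.818 gives 2.863.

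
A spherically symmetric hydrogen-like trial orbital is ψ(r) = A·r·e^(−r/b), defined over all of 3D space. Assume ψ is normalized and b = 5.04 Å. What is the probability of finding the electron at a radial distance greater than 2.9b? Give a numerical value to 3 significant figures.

P ≈ 0.313

P = ∫ |ψ|² 4πr² dr over r > 2.9b.
The full normalization integral is A²·[3·π·b^5] = 1, fixing A².
Let u = r/b; then A², 4π and the length scale all cancel, so P = ∫_{2.9}^{∞} u^4·e^(-2·u) du ÷ ∫_{0}^{∞} u^4·e^(-2·u) du.
An antiderivative of u^4·e^(-2·u) is -(u^4/2 + u^3 + 3·u^2/2 + 3·u/2 + 3/4)·e^(-2·u); evaluating from 2.9 to ∞ gives ≈ 0.23454, while the full integral is 3/4.
Taking the ratio yields P = 0.3127.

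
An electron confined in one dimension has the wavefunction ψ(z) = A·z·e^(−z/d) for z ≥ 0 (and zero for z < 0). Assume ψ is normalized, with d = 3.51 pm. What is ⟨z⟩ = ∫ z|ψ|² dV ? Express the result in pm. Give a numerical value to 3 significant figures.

⟨z⟩ ≈ 5.27 pm

By definition ⟨z⟩ = ∫ z |ψ(z)|² dz.
The ratio of the moment integral to the normalization integral gives ⟨z⟩ = 3·d/2.
With d = 3.51, ⟨z⟩ = 5.265.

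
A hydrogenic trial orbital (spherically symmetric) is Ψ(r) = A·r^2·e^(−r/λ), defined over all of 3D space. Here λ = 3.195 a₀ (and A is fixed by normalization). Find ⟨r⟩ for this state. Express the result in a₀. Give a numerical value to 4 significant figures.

By definition ⟨r⟩ = ∫ r |Ψ(r)|² 4πr² dr.
The ratio of the moment integral to the normalization integral gives ⟨r⟩ = 7·λ/2.
With λ = 3.195, ⟨r⟩ = 11.183.

⟨r⟩ ≈ 11.18 a₀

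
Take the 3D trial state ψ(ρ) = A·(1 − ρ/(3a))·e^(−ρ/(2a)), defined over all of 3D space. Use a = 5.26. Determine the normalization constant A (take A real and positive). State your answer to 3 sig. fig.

A ≈ 0.0286

Normalization requires ∫|ψ|² 4πρ² dρ = 1, integrated from 0 to ∞.
In 3D with spherical symmetry the volume element is 4πρ² dρ.
With ψ = A·(1 − ρ/(3a))·e^(−ρ/(2a)), the integral evaluates to A²·[8·π·a^3/3].
Setting this equal to 1 gives A² = 1/(8·π·a^3/3).
Substituting a = 5.26 gives A² = 0.0008202, so A = 0.02864.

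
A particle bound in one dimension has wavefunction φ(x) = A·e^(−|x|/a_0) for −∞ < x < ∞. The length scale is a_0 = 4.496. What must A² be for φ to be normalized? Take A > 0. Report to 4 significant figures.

The normalization condition is ∫|φ|² dx = 1 from −∞ to ∞.
With φ = A·e^(−|x|/a_0), the integral evaluates to A²·[a_0].
Setting this equal to 1 gives A² = 1/(a_0).
With a_0 = 4.496: A² = 0.22242 and A = 0.47161.

A^2 ≈ 0.2224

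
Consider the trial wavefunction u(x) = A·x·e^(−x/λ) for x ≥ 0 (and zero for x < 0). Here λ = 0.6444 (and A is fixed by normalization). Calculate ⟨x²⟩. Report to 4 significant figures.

⟨x²⟩ = ∫ x^2 |u|² dx over the full domain.
With ∫₀^∞ x^4 e^(−αx) dx = 4!/α^5, the ratio of the moment integral to the normalization integral gives ⟨x²⟩ = 3·λ^2.
Putting λ = 0.6444 gives 1.2458.

⟨x^2⟩ ≈ 1.246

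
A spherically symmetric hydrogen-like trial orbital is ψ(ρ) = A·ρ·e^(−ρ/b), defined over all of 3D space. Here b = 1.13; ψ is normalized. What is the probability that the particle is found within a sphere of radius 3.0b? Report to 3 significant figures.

P ≈ 0.715

Integrate the radial probability density 4πρ²|ψ|² over ρ ≤ 3.0b.
A² is fixed by ∫₀^∞ 4πρ²|ψ|² dρ = 1, i.e. A² = (3·π·b^5)^(−1).
In terms of u = ρ/b (A², 4π and the length scale all cancel between numerator and denominator), P = [∫_{0}^{3.0} u^4·e^(-2·u) du] / [∫_{0}^{∞} u^4·e^(-2·u) du].
With ∫ u^4·e^(-2·u) du = -(u^4/2 + u^3 + 3·u^2/2 + 3·u/2 + 3/4)·e^(-2·u) + C, the region integral is 3/4 - 345·e^(-6)/4 and the full one is 3/4.
The region integral divided by the full integral gives P = 0.7149.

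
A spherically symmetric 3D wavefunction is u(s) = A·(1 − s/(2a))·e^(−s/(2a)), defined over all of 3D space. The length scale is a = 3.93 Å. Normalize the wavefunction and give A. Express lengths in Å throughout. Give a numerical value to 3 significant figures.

The normalization condition is ∫|u|² 4πs² ds = 1 from 0 to ∞.
The angular integral contributes 4π, leaving ∫₀^∞ s²|u|² ds.
With ∫₀^∞ s^4 e^(−αs) ds = 4!/α^5, carrying out the integral gives A² · 8·π·a^3.
So A² = (8·π·a^3)^(−1).
With a = 3.93: A² = 0.0006555 and A = 0.02560.

A ≈ 0.0256 Å^(-3/2)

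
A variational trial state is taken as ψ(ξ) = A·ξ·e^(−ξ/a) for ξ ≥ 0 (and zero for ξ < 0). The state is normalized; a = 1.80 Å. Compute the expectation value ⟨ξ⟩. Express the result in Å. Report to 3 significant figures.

The expectation value is the |ψ|²-weighted average of ξ: ∫ ξ|ψ|² dξ.
Using ∫₀^∞ ξⁿ e^(−αξ) dξ = n!/αⁿ⁺¹, since the A² factors cancel between numerator and denominator, ⟨ξ⟩ = 3·a/2.
With a = 1.80, ⟨ξ⟩ = 2.700.

⟨ξ⟩ ≈ 2.70 Å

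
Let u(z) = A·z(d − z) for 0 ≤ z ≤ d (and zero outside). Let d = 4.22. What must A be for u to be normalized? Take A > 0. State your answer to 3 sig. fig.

We need A² ∫|f|² dz = 1, taking the integral from 0 to d.
Expanding the polynomial and integrating term by term, carrying out the integral gives A² · d^5/30.
Setting this equal to 1 gives A² = 1/(d^5/30).
Plugging in d = 4.22 yields A = 0.1497.

A ≈ 0.150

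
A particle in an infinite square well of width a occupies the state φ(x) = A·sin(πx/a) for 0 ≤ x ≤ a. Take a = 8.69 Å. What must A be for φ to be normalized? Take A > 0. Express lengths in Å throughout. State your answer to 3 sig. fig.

Require ∫ |φ|² dx = 1 over the whole domain.
Carrying out the integral gives A² · a/2.
With a = 8.69: A² = 0.2301 and A = 0.4797.

A ≈ 0.480 Å^(-1/2)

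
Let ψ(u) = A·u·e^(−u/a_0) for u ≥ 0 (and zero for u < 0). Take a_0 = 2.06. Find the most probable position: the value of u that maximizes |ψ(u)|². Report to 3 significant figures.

u ≈ 2.06

The maximum of |ψ(u)|² occurs where its derivative vanishes.
Solving yields u = a_0.
With a_0 = 2.06, the most probable position is 2.060.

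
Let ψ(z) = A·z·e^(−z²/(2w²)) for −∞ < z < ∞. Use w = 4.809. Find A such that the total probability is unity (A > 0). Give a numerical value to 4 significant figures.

A ≈ 0.1007

We need A² ∫|f|² dz = 1, taking the integral from −∞ to ∞.
Differentiating ∫e^(−αz²) dz = √(π/α) under α to get the higher moments, ∫|ψ|² dz = A²·(√(π)·w^3/2).
Setting this equal to 1 gives A² = 1/(√(π)·w^3/2).
With w = 4.809: A² = 0.010146 and A = 0.10073.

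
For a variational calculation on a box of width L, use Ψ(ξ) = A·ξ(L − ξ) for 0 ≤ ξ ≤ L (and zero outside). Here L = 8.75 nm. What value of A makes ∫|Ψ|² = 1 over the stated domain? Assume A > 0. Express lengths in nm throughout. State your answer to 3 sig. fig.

Normalization requires ∫|Ψ|² dξ = 1, integrated from 0 to L.
With Ψ = A·ξ(L − ξ), the integral evaluates to A²·[L^5/30].
Setting this equal to 1 gives A² = 1/(L^5/30).
Substituting L = 8.75 gives A² = 0.0005849, so A = 0.02418.

A ≈ 0.0242 nm^(-5/2)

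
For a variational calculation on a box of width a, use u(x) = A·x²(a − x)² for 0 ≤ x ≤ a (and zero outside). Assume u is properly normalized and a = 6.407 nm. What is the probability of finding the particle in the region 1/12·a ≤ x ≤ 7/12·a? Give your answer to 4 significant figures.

P ≈ 0.6973

|u|² is the probability density, so P = ∫_{1/12·a}^{7/12·a} |u|² dx.
Since A² = 1/(a^9/630), this is the region integral divided by the full normalization integral.
In terms of t = x/a (A² and the length scale cancel between numerator and denominator), P = [∫_{1/12}^{7/12} t^4·(1 - t)^4 dt] / [∫_{0}^{1} t^4·(1 - t)^4 dt].
Using ∫ t^4·(1 - t)^4 dt = t^5·(70·t^4 - 315·t^3 + 540·t^2 - 420·t + 126)/630, the numerator is ≈ 0.00110681 and the denominator is 1/630.
Taking the ratio, P = 0.69729.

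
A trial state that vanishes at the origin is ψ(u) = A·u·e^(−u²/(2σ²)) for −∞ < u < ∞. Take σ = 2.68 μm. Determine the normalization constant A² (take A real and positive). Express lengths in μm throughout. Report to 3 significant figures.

A^2 ≈ 0.0586 μm^(-3)

We need A² ∫|f|² du = 1, taking the integral from −∞ to ∞.
With ∫_{−∞}^{∞} u^(2m) e^(−αu²) du = (2m−1)!!·√π / (2^m α^(m+1/2)), the integral (without the A² prefactor) comes out to √(π)·σ^3/2.
So A² = (√(π)·σ^3/2)^(−1).
Substituting σ = 2.68 gives A² = 0.05862, so A = 0.2421.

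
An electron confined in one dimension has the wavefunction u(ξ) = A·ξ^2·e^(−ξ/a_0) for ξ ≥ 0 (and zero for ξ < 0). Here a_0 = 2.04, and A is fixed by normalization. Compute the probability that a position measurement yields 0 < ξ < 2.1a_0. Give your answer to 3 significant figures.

P ≈ 0.410

|u|² is the probability density, so P = ∫_{0}^{2.1a_0} |u|² dξ.
With A² fixed by ∫|u|² = 1, i.e. A² = (3·a_0^5/4)^(−1), substitute and integrate.
In terms of t = ξ/a_0 (A² and the length scale cancel between numerator and denominator), P = [∫_{0}^{2.1} t^4·e^(-2·t) dt] / [∫_{0}^{∞} t^4·e^(-2·t) dt].
With ∫ t^4·e^(-2·t) dt = -(t^4/2 + t^3 + 3·t^2/2 + 3·t/2 + 3/4)·e^(-2·t) + C, the region integral is ≈ 0.30763 and the full one is 3/4.
Evaluating gives P = 0.4102.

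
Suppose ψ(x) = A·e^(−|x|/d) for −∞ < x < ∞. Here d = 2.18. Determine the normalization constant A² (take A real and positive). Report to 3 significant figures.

A^2 ≈ 0.459

We need A² ∫|f|² dx = 1, taking the integral from −∞ to ∞.
Carrying out the integral gives A² · d.
Substituting d = 2.18 gives A² = 0.4587, so A = 0.6773.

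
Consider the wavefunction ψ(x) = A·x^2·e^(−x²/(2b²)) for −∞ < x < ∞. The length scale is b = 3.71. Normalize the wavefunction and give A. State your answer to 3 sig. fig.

The normalization condition is ∫|ψ|² dx = 1 from −∞ to ∞.
The integral (without the A² prefactor) comes out to 3·√(π)·b^5/4.
So A² = (3·√(π)·b^5/4)^(−1).
With b = 3.71: A² = 0.001070 and A = 0.03272.

A ≈ 0.0327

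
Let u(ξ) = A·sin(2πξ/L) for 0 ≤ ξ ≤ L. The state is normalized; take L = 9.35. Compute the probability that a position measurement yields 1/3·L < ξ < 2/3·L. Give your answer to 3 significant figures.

|u|² is the probability density, so P = ∫_{1/3·L}^{2/3·L} |u|² dξ.
With A² fixed by ∫|u|² = 1, i.e. A² = (L/2)^(−1), substitute and integrate.
Substituting t = ξ/L, A² and the length scale cancel in the ratio: P = ∫_{1/3}^{2/3} sin(2·π·t)^2 dt / ∫_{0}^{1} sin(2·π·t)^2 dt.
Using ∫ sin(2·π·t)^2 dt = t/2 - sin(4·π·t)/(8·π), the numerator is -√(3)/(8·π) + 1/6 and the denominator is 1/2.
The result is P = (-√(3)/4 + π/3)/π.

P ≈ 0.196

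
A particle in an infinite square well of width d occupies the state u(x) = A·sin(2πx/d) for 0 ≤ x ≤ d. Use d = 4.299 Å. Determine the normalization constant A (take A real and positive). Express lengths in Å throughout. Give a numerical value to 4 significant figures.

A ≈ 0.6821 Å^(-1/2)

The normalization condition is ∫|u|² dx = 1 from 0 to d.
With ∫₀^d sin²(nπx/d) dx = d/2, carrying out the integral gives A² · d/2.
So A² = (d/2)^(−1).
Substituting d = 4.299 gives A² = 0.46522, so A = 0.68207.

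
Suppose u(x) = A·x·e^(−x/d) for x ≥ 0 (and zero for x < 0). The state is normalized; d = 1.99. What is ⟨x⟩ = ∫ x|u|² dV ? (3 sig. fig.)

⟨x⟩ ≈ 2.99

⟨x⟩ = ∫ x |u|² dx over the full domain.
Evaluating both integrals, ⟨x⟩ = 3·d/2.
With d = 1.99, ⟨x⟩ = 2.985.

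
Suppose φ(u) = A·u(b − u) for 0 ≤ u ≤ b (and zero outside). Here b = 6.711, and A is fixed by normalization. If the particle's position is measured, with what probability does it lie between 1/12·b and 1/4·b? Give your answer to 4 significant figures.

P ≈ 0.09843

|φ|² is the probability density, so P = ∫_{1/12·b}^{1/4·b} |φ|² du.
The normalization integral ∫|φ|²du over the whole domain equals b^5/30·A², and A² cancels in the ratio.
Let t = u/b; then A² and the length scale cancel, so P = ∫_{1/12}^{1/4} t^2·(1 - t)^2 dt ÷ ∫_{0}^{1} t^2·(1 - t)^2 dt.
Using ∫ t^2·(1 - t)^2 dt = t^3·(6·t^2 - 15·t + 10)/30, the numerator is ≈ 0.00328093 and the denominator is 1/30.
The result is P = 0.098428.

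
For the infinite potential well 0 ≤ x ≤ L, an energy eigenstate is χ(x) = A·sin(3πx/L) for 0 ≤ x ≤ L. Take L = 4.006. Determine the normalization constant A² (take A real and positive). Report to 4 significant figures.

Normalization requires ∫|χ|² dx = 1, integrated from 0 to L.
Using sin²θ = (1 − cos 2θ)/2, ∫|χ|² dx = A²·(L/2).
So A² = (L/2)^(−1).
With L = 4.006: A² = 0.49925 and A = 0.70658.

A^2 ≈ 0.4993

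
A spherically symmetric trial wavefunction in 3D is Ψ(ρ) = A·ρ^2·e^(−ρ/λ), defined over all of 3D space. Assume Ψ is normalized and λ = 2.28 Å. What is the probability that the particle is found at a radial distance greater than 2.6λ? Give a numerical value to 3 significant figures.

P ≈ 0.732

With dV = 4πρ²dρ, the probability is ∫|Ψ|² dV over ρ > 2.6λ.
A² is fixed by ∫₀^∞ 4πρ²|Ψ|² dρ = 1, i.e. A² = (45·π·λ^7/2)^(−1).
Substituting u = ρ/λ, A², 4π and the length scale all cancel in the ratio: P = ∫_{2.6}^{∞} u^6·e^(-2·u) du / ∫_{0}^{∞} u^6·e^(-2·u) du.
With ∫ u^6·e^(-2·u) du = -(4·u^6 + 12·u^5 + 30·u^4 + 60·u^3 + 90·u^2 + 90·u + 45)·e^(-2·u)/8 + C, the region integral is ≈ 4.1197 and the full one is 45/8.
This evaluates to P = 0.7324.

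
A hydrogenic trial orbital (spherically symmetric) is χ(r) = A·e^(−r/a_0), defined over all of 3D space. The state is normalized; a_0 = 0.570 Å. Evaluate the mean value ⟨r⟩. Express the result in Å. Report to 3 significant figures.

⟨r⟩ ≈ 0.855 Å

⟨r⟩ = ∫ r |χ|² 4πr² dr over the full domain.
The ratio of the moment integral to the normalization integral gives ⟨r⟩ = 3·a_0/2.
With a_0 = 0.570, ⟨r⟩ = 0.8550.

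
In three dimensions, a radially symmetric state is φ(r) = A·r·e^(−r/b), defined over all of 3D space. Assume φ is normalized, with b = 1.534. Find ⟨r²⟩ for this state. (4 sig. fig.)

By definition ⟨r²⟩ = ∫ r^2 |φ(r)|² 4πr² dr.
The ratio of the moment integral to the normalization integral gives ⟨r²⟩ = 15·b^2/2.
With b = 1.534, ⟨r^2⟩ = 17.649.

⟨r^2⟩ ≈ 17.65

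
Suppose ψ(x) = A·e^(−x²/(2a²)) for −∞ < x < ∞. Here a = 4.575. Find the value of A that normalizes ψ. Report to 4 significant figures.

A ≈ 0.3512

We need A² ∫|f|² dx = 1, taking the integral from −∞ to ∞.
With ∫_{−∞}^{∞} x^(2m) e^(−αx²) dx = (2m−1)!!·√π / (2^m α^(m+1/2)), with ψ = A·e^(−x²/(2a²)), the integral evaluates to A²·[√(π)·a].
Hence A² = 1/[√(π)·a].
Substituting a = 4.575 gives A² = 0.12332, so A = 0.35117.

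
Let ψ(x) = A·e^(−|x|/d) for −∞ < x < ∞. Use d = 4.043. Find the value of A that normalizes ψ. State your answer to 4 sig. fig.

We need A² ∫|f|² dx = 1, taking the integral from −∞ to ∞.
Recall ∫₀^∞ x^m e^(−x/β) dx = m!·β^(m+1), the integral (without the A² prefactor) comes out to d.
Plugging in d = 4.043 yields A = 0.49733.

A ≈ 0.4973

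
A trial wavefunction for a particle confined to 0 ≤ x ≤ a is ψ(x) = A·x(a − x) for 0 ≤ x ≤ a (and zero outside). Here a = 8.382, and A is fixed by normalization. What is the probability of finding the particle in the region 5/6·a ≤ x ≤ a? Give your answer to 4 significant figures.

The probability is P = ∫ |ψ|² dx over [5/6·a, a].
Since A² = 1/(a^5/30), this is the region integral divided by the full normalization integral.
Substituting u = x/a, A² and the length scale cancel in the ratio: P = ∫_{5/6}^{1} u^2·(1 - u)^2 du / ∫_{0}^{1} u^2·(1 - u)^2 du.
With ∫ u^2·(1 - u)^2 du = u^3·(6·u^2 - 15·u + 10)/30 + C, the region integral is ≈ 0.00118313 and the full one is 1/30.
Evaluating gives P = 23/648.

P ≈ 0.03549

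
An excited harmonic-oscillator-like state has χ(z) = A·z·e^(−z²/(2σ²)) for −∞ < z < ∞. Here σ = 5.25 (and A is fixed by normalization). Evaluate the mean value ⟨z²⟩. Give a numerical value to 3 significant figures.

⟨z^2⟩ ≈ 41.3

By definition ⟨z²⟩ = ∫ z^2 |χ(z)|² dz.
Since the A² factors cancel between numerator and denominator, ⟨z²⟩ = 3·σ^2/2.
Putting σ = 5.25 gives 41.34.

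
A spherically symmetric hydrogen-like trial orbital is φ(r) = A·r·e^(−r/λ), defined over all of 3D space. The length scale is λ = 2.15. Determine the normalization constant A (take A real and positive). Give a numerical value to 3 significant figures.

The normalization condition is ∫|φ|² 4πr² dr = 1 from 0 to ∞.
The angular integral contributes 4π, leaving ∫₀^∞ r²|φ|² dr.
The integral (without the A² prefactor) comes out to 3·π·λ^5.
Setting this equal to 1 gives A² = 1/(3·π·λ^5).
Plugging in λ = 2.15 yields A = 0.04806.

A ≈ 0.0481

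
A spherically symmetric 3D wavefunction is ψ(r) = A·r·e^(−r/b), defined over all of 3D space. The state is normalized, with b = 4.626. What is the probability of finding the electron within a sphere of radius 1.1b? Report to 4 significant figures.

P ≈ 0.07250

P = ∫ |ψ|² 4πr² dr over r ≤ 1.1b.
The full normalization integral is A²·[3·π·b^5] = 1, fixing A².
In terms of u = r/b (A², 4π and the length scale all cancel between numerator and denominator), P = [∫_{0}^{1.1} u^4·e^(-2·u) du] / [∫_{0}^{∞} u^4·e^(-2·u) du].
An antiderivative of u^4·e^(-2·u) is -(u^4/2 + u^3 + 3·u^2/2 + 3·u/2 + 3/4)·e^(-2·u); evaluating from 0 to 1.1 gives ≈ 0.0543722, while the full integral is 3/4.
Taking the ratio yields P = 0.072496.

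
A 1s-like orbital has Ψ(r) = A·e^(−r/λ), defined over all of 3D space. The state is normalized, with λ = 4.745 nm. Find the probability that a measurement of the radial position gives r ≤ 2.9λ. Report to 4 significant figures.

P = ∫ |Ψ|² 4πr² dr over r ≤ 2.9λ.
Normalization gives A² = 1/(π·λ^3).
Substituting u = r/λ, A², 4π and the length scale all cancel in the ratio: P = ∫_{0}^{2.9} u^2·e^(-2·u) du / ∫_{0}^{∞} u^2·e^(-2·u) du.
An antiderivative of u^2·e^(-2·u) is -(2·u^2 + 2·u + 1)·e^(-2·u)/4; evaluating from 0 to 2.9 gives 1/4 - 1181·e^(-29/5)/200, while the full integral is 1/4.
Taking the ratio yields P = 0.92849.

P ≈ 0.9285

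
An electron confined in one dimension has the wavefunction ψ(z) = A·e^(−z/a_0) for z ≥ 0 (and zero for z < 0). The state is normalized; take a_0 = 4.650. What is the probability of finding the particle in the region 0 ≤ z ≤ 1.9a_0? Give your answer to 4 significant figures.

P ≈ 0.9776

|ψ|² is the probability density, so P = ∫_{0}^{1.9a_0} |ψ|² dz.
Since A² = 1/(a_0/2), this is the region integral divided by the full normalization integral.
In terms of u = z/a_0 (A² and the length scale cancel between numerator and denominator), P = [∫_{0}^{1.9} e^(-2·u) du] / [∫_{0}^{∞} e^(-2·u) du].
An antiderivative of e^(-2·u) is -e^(-2·u)/2; evaluating from 0 to 1.9 gives 1/2 - e^(-19/5)/2, while the full integral is 1/2.
The result is P = 0.97763.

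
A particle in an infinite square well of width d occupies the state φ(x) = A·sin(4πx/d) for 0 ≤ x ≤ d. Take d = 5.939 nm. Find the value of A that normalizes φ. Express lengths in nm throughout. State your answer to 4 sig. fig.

Normalization requires ∫|φ|² dx = 1, integrated from 0 to d.
∫|φ|² dx = A²·(d/2).
So A² = (d/2)^(−1).
Plugging in d = 5.939 yields A = 0.58031.

A ≈ 0.5803 nm^(-1/2)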